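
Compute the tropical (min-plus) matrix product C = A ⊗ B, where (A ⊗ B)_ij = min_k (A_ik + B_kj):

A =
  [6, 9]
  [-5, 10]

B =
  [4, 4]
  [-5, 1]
A ⊗ B =
  [4, 10]
  [-1, -1]

Apply the min-plus product entry-by-entry:
  C[0][0] = min over k of (A[0][0] + B[0][0] = 6 + 4 = 10, A[0][1] + B[1][0] = 9 + -5 = 4) = 4 (attained at k = 1)
  C[0][1] = min over k of (A[0][0] + B[0][1] = 6 + 4 = 10, A[0][1] + B[1][1] = 9 + 1 = 10) = 10 (attained at k = 0)
  C[1][0] = min over k of (A[1][0] + B[0][0] = -5 + 4 = -1, A[1][1] + B[1][0] = 10 + -5 = 5) = -1 (attained at k = 0)
  C[1][1] = min over k of (A[1][0] + B[0][1] = -5 + 4 = -1, A[1][1] + B[1][1] = 10 + 1 = 11) = -1 (attained at k = 0)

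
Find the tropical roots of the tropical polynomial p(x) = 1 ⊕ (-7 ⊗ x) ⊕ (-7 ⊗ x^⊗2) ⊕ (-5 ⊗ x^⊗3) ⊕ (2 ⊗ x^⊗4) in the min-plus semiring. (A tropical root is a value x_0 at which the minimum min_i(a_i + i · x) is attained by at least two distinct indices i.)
Roots: {-7, -2, 0, 8}

Each tropical root is a break point of the lower envelope of the lines y = a_i + i · x (there are 5 lines, with slopes 0, 1, ..., 4). Only the lines that attain the minimum somewhere contribute to roots; other lines are dominated. Here the surviving (envelope) indices are i = 4, i = 3, i = 2, i = 1, i = 0.
Intersections between consecutive envelope lines give the roots: for adjacent envelope indices i < j the intersection is x = (a_i − a_j) / (j − i). Reading off the sorted break points: {-7, -2, 0, 8}.
Verification: at each break x_0, at least two indices attain the minimum of min_i(a_i + i · x_0).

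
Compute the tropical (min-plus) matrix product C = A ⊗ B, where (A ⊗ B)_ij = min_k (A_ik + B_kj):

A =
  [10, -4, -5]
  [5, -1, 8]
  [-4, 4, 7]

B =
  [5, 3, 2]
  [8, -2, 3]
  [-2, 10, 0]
A ⊗ B =
  [-7, -6, -5]
  [6, -3, 2]
  [1, -1, -2]

Apply the min-plus product entry-by-entry:
  C[0][0] = min over k of (A[0][0] + B[0][0] = 10 + 5 = 15, A[0][1] + B[1][0] = -4 + 8 = 4, A[0][2] + B[2][0] = -5 + -2 = -7) = -7 (attained at k = 2)
  C[0][1] = min over k of (A[0][0] + B[0][1] = 10 + 3 = 13, A[0][1] + B[1][1] = -4 + -2 = -6, A[0][2] + B[2][1] = -5 + 10 = 5) = -6 (attained at k = 1)
  C[0][2] = min over k of (A[0][0] + B[0][2] = 10 + 2 = 12, A[0][1] + B[1][2] = -4 + 3 = -1, A[0][2] + B[2][2] = -5 + 0 = -5) = -5 (attained at k = 2)
  C[1][0] = min over k of (A[1][0] + B[0][0] = 5 + 5 = 10, A[1][1] + B[1][0] = -1 + 8 = 7, A[1][2] + B[2][0] = 8 + -2 = 6) = 6 (attained at k = 2)
  C[1][1] = min over k of (A[1][0] + B[0][1] = 5 + 3 = 8, A[1][1] + B[1][1] = -1 + -2 = -3, A[1][2] + B[2][1] = 8 + 10 = 18) = -3 (attained at k = 1)
  C[1][2] = min over k of (A[1][0] + B[0][2] = 5 + 2 = 7, A[1][1] + B[1][2] = -1 + 3 = 2, A[1][2] + B[2][2] = 8 + 0 = 8) = 2 (attained at k = 1)
  C[2][0] = min over k of (A[2][0] + B[0][0] = -4 + 5 = 1, A[2][1] + B[1][0] = 4 + 8 = 12, A[2][2] + B[2][0] = 7 + -2 = 5) = 1 (attained at k = 0)
  C[2][1] = min over k of (A[2][0] + B[0][1] = -4 + 3 = -1, A[2][1] + B[1][1] = 4 + -2 = 2, A[2][2] + B[2][1] = 7 + 10 = 17) = -1 (attained at k = 0)
  C[2][2] = min over k of (A[2][0] + B[0][2] = -4 + 2 = -2, A[2][1] + B[1][2] = 4 + 3 = 7, A[2][2] + B[2][2] = 7 + 0 = 7) = -2 (attained at k = 0)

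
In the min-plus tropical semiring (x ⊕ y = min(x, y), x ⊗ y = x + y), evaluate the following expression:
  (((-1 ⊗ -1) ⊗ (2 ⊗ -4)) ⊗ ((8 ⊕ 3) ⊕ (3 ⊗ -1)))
(((-1 ⊗ -1) ⊗ (2 ⊗ -4)) ⊗ ((8 ⊕ 3) ⊕ (3 ⊗ -1))) = -2

Expand innermost to outermost. Recall ⊕ takes the minimum of its arguments and ⊗ takes their sum. Working out the expression (((-1 ⊗ -1) ⊗ (2 ⊗ -4)) ⊗ ((8 ⊕ 3) ⊕ (3 ⊗ -1))) gives -2.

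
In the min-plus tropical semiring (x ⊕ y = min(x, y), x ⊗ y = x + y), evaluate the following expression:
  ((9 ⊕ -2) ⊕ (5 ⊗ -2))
((9 ⊕ -2) ⊕ (5 ⊗ -2)) = -2

Expand innermost to outermost. Recall ⊕ takes the minimum of its arguments and ⊗ takes their sum. Working out the expression ((9 ⊕ -2) ⊕ (5 ⊗ -2)) gives -2.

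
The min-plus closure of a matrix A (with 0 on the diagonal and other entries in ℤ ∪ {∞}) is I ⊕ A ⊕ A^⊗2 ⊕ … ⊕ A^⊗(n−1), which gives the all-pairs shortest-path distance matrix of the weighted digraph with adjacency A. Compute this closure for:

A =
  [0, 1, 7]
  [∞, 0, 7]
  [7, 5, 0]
Closure =
  [0, 1, 7]
  [14, 0, 7]
  [7, 5, 0]

This is the Floyd-Warshall all-pairs shortest-path computation. For each intermediate vertex k = 0, 1, …, 2, update dist[i][j] ← min(dist[i][j], dist[i][k] + dist[k][j]). The final matrix gives, for each (i, j), the minimum total weight of any directed path from i to j (possibly empty when i = j).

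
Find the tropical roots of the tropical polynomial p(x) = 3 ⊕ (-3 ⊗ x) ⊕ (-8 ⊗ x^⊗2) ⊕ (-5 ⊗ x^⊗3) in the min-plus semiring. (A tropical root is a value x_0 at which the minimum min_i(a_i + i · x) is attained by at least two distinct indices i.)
Roots: {-3, 5, 6}

Each tropical root is a break point of the lower envelope of the lines y = a_i + i · x (there are 4 lines, with slopes 0, 1, ..., 3). Only the lines that attain the minimum somewhere contribute to roots; other lines are dominated. Here the surviving (envelope) indices are i = 3, i = 2, i = 1, i = 0.
Intersections between consecutive envelope lines give the roots: for adjacent envelope indices i < j the intersection is x = (a_i − a_j) / (j − i). Reading off the sorted break points: {-3, 5, 6}.
Verification: at each break x_0, at least two indices attain the minimum of min_i(a_i + i · x_0).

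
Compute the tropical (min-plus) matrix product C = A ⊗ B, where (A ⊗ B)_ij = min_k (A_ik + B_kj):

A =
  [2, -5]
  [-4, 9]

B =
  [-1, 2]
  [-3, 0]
A ⊗ B =
  [-8, -5]
  [-5, -2]

Apply the min-plus product entry-by-entry:
  C[0][0] = min over k of (A[0][0] + B[0][0] = 2 + -1 = 1, A[0][1] + B[1][0] = -5 + -3 = -8) = -8 (attained at k = 1)
  C[0][1] = min over k of (A[0][0] + B[0][1] = 2 + 2 = 4, A[0][1] + B[1][1] = -5 + 0 = -5) = -5 (attained at k = 1)
  C[1][0] = min over k of (A[1][0] + B[0][0] = -4 + -1 = -5, A[1][1] + B[1][0] = 9 + -3 = 6) = -5 (attained at k = 0)
  C[1][1] = min over k of (A[1][0] + B[0][1] = -4 + 2 = -2, A[1][1] + B[1][1] = 9 + 0 = 9) = -2 (attained at k = 0)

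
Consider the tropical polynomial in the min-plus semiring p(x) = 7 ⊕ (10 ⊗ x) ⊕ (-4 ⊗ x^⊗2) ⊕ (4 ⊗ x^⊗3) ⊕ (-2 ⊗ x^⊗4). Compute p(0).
p(0) = -4

A tropical monomial a ⊗ x^⊗i evaluates to a + i · x. Evaluating each term at x = 0:
  Term 0 contributes 7 + 0 · 0 = 7
  Term 1 contributes 10 + 1 · 0 = 10
  Term 2 contributes -4 + 2 · 0 = -4
  Term 3 contributes 4 + 3 · 0 = 4
  Term 4 contributes -2 + 4 · 0 = -2
p(0) = ⊕ of these = min[7, 10, -4, 4, -2] = -4.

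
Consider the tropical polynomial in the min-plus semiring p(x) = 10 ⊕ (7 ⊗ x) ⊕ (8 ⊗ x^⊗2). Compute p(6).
p(6) = 10

A tropical monomial a ⊗ x^⊗i evaluates to a + i · x. Evaluating each term at x = 6:
  Term 0 contributes 10 + 0 · 6 = 10
  Term 1 contributes 7 + 1 · 6 = 13
  Term 2 contributes 8 + 2 · 6 = 20
p(6) = ⊕ of these = min[10, 13, 20] = 10.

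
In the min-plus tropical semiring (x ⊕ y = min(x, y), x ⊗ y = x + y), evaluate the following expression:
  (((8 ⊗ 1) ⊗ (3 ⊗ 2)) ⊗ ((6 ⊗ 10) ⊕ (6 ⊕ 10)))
(((8 ⊗ 1) ⊗ (3 ⊗ 2)) ⊗ ((6 ⊗ 10) ⊕ (6 ⊕ 10))) = 20

Expand innermost to outermost. Recall ⊕ takes the minimum of its arguments and ⊗ takes their sum. Working out the expression (((8 ⊗ 1) ⊗ (3 ⊗ 2)) ⊗ ((6 ⊗ 10) ⊕ (6 ⊕ 10))) gives 20.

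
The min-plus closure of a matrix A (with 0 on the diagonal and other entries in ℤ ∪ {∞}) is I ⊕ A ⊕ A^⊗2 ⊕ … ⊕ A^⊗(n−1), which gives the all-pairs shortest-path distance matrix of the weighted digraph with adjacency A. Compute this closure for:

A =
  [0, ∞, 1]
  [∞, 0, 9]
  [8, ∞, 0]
Closure =
  [0, ∞, 1]
  [17, 0, 9]
  [8, ∞, 0]

This is the Floyd-Warshall all-pairs shortest-path computation. For each intermediate vertex k = 0, 1, …, 2, update dist[i][j] ← min(dist[i][j], dist[i][k] + dist[k][j]). The final matrix gives, for each (i, j), the minimum total weight of any directed path from i to j (possibly empty when i = j).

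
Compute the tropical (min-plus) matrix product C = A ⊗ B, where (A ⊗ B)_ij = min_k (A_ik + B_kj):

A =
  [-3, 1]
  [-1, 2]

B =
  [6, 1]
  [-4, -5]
A ⊗ B =
  [-3, -4]
  [-2, -3]

Apply the min-plus product entry-by-entry:
  C[0][0] = min over k of (A[0][0] + B[0][0] = -3 + 6 = 3, A[0][1] + B[1][0] = 1 + -4 = -3) = -3 (attained at k = 1)
  C[0][1] = min over k of (A[0][0] + B[0][1] = -3 + 1 = -2, A[0][1] + B[1][1] = 1 + -5 = -4) = -4 (attained at k = 1)
  C[1][0] = min over k of (A[1][0] + B[0][0] = -1 + 6 = 5, A[1][1] + B[1][0] = 2 + -4 = -2) = -2 (attained at k = 1)
  C[1][1] = min over k of (A[1][0] + B[0][1] = -1 + 1 = 0, A[1][1] + B[1][1] = 2 + -5 = -3) = -3 (attained at k = 1)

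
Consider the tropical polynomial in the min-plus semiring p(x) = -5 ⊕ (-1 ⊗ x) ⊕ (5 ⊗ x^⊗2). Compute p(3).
p(3) = -5

A tropical monomial a ⊗ x^⊗i evaluates to a + i · x. Evaluating each term at x = 3:
  Term 0 contributes -5 + 0 · 3 = -5
  Term 1 contributes -1 + 1 · 3 = 2
  Term 2 contributes 5 + 2 · 3 = 11
p(3) = ⊕ of these = min[-5, 2, 11] = -5.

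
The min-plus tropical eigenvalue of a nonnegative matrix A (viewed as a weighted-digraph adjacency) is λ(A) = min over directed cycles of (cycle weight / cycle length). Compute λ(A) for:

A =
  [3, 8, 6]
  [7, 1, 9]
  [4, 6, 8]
λ(A) = 1

Enumerate directed cycles and compute their means (weight / length). Sample:
  cycle 0 → 0: weight = 3, length = 1, mean = 3/1 ≈ 3.000
  cycle 1 → 1: weight = 1, length = 1, mean = 1/1 ≈ 1.000
  cycle 2 → 2: weight = 8, length = 1, mean = 8/1 ≈ 8.000
  cycle 0 → 1 → 0: weight = 15, length = 2, mean = 15/2 ≈ 7.500
  cycle 0 → 2 → 0: weight = 10, length = 2, mean = 10/2 ≈ 5.000
  cycle 1 → 0 → 1: weight = 15, length = 2, mean = 15/2 ≈ 7.500
Minimum mean = 1.000, attained e.g. along the cycle 1 → 1 with weight 1 and length 1. So λ(A) = 1/1 = 1.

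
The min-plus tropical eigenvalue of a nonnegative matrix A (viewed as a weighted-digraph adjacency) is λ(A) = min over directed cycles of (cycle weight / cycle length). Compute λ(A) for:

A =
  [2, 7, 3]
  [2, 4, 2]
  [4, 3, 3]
λ(A) = 2

Enumerate directed cycles and compute their means (weight / length). Sample:
  cycle 0 → 0: weight = 2, length = 1, mean = 2/1 ≈ 2.000
  cycle 1 → 1: weight = 4, length = 1, mean = 4/1 ≈ 4.000
  cycle 2 → 2: weight = 3, length = 1, mean = 3/1 ≈ 3.000
  cycle 0 → 1 → 0: weight = 9, length = 2, mean = 9/2 ≈ 4.500
  cycle 0 → 2 → 0: weight = 7, length = 2, mean = 7/2 ≈ 3.500
  cycle 1 → 0 → 1: weight = 9, length = 2, mean = 9/2 ≈ 4.500
Minimum mean = 2.000, attained e.g. along the cycle 0 → 0 with weight 2 and length 1. So λ(A) = 2/1 = 2.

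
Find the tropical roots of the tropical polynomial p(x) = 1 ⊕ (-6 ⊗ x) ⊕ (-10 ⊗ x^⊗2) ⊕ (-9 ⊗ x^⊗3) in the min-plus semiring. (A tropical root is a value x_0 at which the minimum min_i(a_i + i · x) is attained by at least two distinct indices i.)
Roots: {-1, 4, 7}

Each tropical root is a break point of the lower envelope of the lines y = a_i + i · x (there are 4 lines, with slopes 0, 1, ..., 3). Only the lines that attain the minimum somewhere contribute to roots; other lines are dominated. Here the surviving (envelope) indices are i = 3, i = 2, i = 1, i = 0.
Intersections between consecutive envelope lines give the roots: for adjacent envelope indices i < j the intersection is x = (a_i − a_j) / (j − i). Reading off the sorted break points: {-1, 4, 7}.
Verification: at each break x_0, at least two indices attain the minimum of min_i(a_i + i · x_0).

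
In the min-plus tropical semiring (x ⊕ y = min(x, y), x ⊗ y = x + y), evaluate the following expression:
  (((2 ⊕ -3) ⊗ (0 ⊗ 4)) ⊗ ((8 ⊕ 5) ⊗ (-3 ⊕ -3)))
(((2 ⊕ -3) ⊗ (0 ⊗ 4)) ⊗ ((8 ⊕ 5) ⊗ (-3 ⊕ -3))) = 3

Expand innermost to outermost. Recall ⊕ takes the minimum of its arguments and ⊗ takes their sum. Working out the expression (((2 ⊕ -3) ⊗ (0 ⊗ 4)) ⊗ ((8 ⊕ 5) ⊗ (-3 ⊕ -3))) gives 3.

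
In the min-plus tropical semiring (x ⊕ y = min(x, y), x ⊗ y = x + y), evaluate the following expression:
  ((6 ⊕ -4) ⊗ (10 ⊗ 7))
((6 ⊕ -4) ⊗ (10 ⊗ 7)) = 13

Expand innermost to outermost. Recall ⊕ takes the minimum of its arguments and ⊗ takes their sum. Working out the expression ((6 ⊕ -4) ⊗ (10 ⊗ 7)) gives 13.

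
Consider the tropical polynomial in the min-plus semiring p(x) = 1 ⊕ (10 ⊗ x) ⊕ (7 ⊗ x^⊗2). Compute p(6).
p(6) = 1

A tropical monomial a ⊗ x^⊗i evaluates to a + i · x. Evaluating each term at x = 6:
  Term 0 contributes 1 + 0 · 6 = 1
  Term 1 contributes 10 + 1 · 6 = 16
  Term 2 contributes 7 + 2 · 6 = 19
p(6) = ⊕ of these = min[1, 16, 19] = 1.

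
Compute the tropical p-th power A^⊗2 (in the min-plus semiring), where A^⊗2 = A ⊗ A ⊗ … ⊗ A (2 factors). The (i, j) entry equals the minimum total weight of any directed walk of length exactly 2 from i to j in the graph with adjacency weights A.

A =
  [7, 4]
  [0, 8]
A^⊗2 =
  [4, 11]
  [7, 4]

Each entry (A^⊗2)_ij equals the minimum over all length-2 walks i = v_0 → v_1 → … → v_2 = j of Σ_t A[v_t][v_{t+1}]. For example, for (i, j) = (0, 1) we minimise over 2 possible intermediate vertex sequences; the minimum is 11, attained along the walk 0 → 0 → 1.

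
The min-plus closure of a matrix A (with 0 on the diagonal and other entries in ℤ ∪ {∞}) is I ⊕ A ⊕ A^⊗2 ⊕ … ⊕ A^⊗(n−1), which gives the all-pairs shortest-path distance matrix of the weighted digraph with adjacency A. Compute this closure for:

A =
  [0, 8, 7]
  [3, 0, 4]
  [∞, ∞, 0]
Closure =
  [0, 8, 7]
  [3, 0, 4]
  [∞, ∞, 0]

This is the Floyd-Warshall all-pairs shortest-path computation. For each intermediate vertex k = 0, 1, …, 2, update dist[i][j] ← min(dist[i][j], dist[i][k] + dist[k][j]). The final matrix gives, for each (i, j), the minimum total weight of any directed path from i to j (possibly empty when i = j).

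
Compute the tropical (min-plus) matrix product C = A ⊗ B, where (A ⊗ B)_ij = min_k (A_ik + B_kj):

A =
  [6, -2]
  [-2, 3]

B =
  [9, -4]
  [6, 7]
A ⊗ B =
  [4, 2]
  [7, -6]

Apply the min-plus product entry-by-entry:
  C[0][0] = min over k of (A[0][0] + B[0][0] = 6 + 9 = 15, A[0][1] + B[1][0] = -2 + 6 = 4) = 4 (attained at k = 1)
  C[0][1] = min over k of (A[0][0] + B[0][1] = 6 + -4 = 2, A[0][1] + B[1][1] = -2 + 7 = 5) = 2 (attained at k = 0)
  C[1][0] = min over k of (A[1][0] + B[0][0] = -2 + 9 = 7, A[1][1] + B[1][0] = 3 + 6 = 9) = 7 (attained at k = 0)
  C[1][1] = min over k of (A[1][0] + B[0][1] = -2 + -4 = -6, A[1][1] + B[1][1] = 3 + 7 = 10) = -6 (attained at k = 0)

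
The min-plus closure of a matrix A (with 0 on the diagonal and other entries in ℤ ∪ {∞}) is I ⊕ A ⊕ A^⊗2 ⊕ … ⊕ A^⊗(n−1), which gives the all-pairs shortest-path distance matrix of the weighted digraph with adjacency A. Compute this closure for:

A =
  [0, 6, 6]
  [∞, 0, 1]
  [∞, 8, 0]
Closure =
  [0, 6, 6]
  [∞, 0, 1]
  [∞, 8, 0]

This is the Floyd-Warshall all-pairs shortest-path computation. For each intermediate vertex k = 0, 1, …, 2, update dist[i][j] ← min(dist[i][j], dist[i][k] + dist[k][j]). The final matrix gives, for each (i, j), the minimum total weight of any directed path from i to j (possibly empty when i = j).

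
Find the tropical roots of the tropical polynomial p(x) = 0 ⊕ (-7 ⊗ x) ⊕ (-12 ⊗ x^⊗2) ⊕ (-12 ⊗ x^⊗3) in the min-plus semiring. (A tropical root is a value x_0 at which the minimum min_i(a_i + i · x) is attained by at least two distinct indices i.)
Roots: {0, 5, 7}

Each tropical root is a break point of the lower envelope of the lines y = a_i + i · x (there are 4 lines, with slopes 0, 1, ..., 3). Only the lines that attain the minimum somewhere contribute to roots; other lines are dominated. Here the surviving (envelope) indices are i = 3, i = 2, i = 1, i = 0.
Intersections between consecutive envelope lines give the roots: for adjacent envelope indices i < j the intersection is x = (a_i − a_j) / (j − i). Reading off the sorted break points: {0, 5, 7}.
Verification: at each break x_0, at least two indices attain the minimum of min_i(a_i + i · x_0).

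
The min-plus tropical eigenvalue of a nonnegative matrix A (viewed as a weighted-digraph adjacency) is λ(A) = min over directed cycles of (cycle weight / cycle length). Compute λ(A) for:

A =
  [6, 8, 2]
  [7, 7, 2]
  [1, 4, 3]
λ(A) = 3/2

Enumerate directed cycles and compute their means (weight / length). Sample:
  cycle 0 → 0: weight = 6, length = 1, mean = 6/1 ≈ 6.000
  cycle 1 → 1: weight = 7, length = 1, mean = 7/1 ≈ 7.000
  cycle 2 → 2: weight = 3, length = 1, mean = 3/1 ≈ 3.000
  cycle 0 → 1 → 0: weight = 15, length = 2, mean = 15/2 ≈ 7.500
  cycle 0 → 2 → 0: weight = 3, length = 2, mean = 3/2 ≈ 1.500
  cycle 1 → 0 → 1: weight = 15, length = 2, mean = 15/2 ≈ 7.500
Minimum mean = 1.500, attained e.g. along the cycle 0 → 2 → 0 with weight 3 and length 2. So λ(A) = 3/2 = 3/2.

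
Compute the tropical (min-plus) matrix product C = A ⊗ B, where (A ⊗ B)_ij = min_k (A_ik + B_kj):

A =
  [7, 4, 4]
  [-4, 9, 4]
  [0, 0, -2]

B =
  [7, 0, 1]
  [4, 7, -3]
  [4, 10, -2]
A ⊗ B =
  [8, 7, 1]
  [3, -4, -3]
  [2, 0, -4]

Apply the min-plus product entry-by-entry:
  C[0][0] = min over k of (A[0][0] + B[0][0] = 7 + 7 = 14, A[0][1] + B[1][0] = 4 + 4 = 8, A[0][2] + B[2][0] = 4 + 4 = 8) = 8 (attained at k = 1)
  C[0][1] = min over k of (A[0][0] + B[0][1] = 7 + 0 = 7, A[0][1] + B[1][1] = 4 + 7 = 11, A[0][2] + B[2][1] = 4 + 10 = 14) = 7 (attained at k = 0)
  C[0][2] = min over k of (A[0][0] + B[0][2] = 7 + 1 = 8, A[0][1] + B[1][2] = 4 + -3 = 1, A[0][2] + B[2][2] = 4 + -2 = 2) = 1 (attained at k = 1)
  C[1][0] = min over k of (A[1][0] + B[0][0] = -4 + 7 = 3, A[1][1] + B[1][0] = 9 + 4 = 13, A[1][2] + B[2][0] = 4 + 4 = 8) = 3 (attained at k = 0)
  C[1][1] = min over k of (A[1][0] + B[0][1] = -4 + 0 = -4, A[1][1] + B[1][1] = 9 + 7 = 16, A[1][2] + B[2][1] = 4 + 10 = 14) = -4 (attained at k = 0)
  C[1][2] = min over k of (A[1][0] + B[0][2] = -4 + 1 = -3, A[1][1] + B[1][2] = 9 + -3 = 6, A[1][2] + B[2][2] = 4 + -2 = 2) = -3 (attained at k = 0)
  C[2][0] = min over k of (A[2][0] + B[0][0] = 0 + 7 = 7, A[2][1] + B[1][0] = 0 + 4 = 4, A[2][2] + B[2][0] = -2 + 4 = 2) = 2 (attained at k = 2)
  C[2][1] = min over k of (A[2][0] + B[0][1] = 0 + 0 = 0, A[2][1] + B[1][1] = 0 + 7 = 7, A[2][2] + B[2][1] = -2 + 10 = 8) = 0 (attained at k = 0)
  C[2][2] = min over k of (A[2][0] + B[0][2] = 0 + 1 = 1, A[2][1] + B[1][2] = 0 + -3 = -3, A[2][2] + B[2][2] = -2 + -2 = -4) = -4 (attained at k = 2)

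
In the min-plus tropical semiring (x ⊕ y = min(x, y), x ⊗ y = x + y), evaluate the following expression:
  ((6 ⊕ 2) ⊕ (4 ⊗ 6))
((6 ⊕ 2) ⊕ (4 ⊗ 6)) = 2

Expand innermost to outermost. Recall ⊕ takes the minimum of its arguments and ⊗ takes their sum. Working out the expression ((6 ⊕ 2) ⊕ (4 ⊗ 6)) gives 2.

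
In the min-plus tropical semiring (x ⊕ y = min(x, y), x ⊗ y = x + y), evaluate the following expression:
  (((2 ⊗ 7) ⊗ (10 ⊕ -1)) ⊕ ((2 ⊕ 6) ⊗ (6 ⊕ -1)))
(((2 ⊗ 7) ⊗ (10 ⊕ -1)) ⊕ ((2 ⊕ 6) ⊗ (6 ⊕ -1))) = 1

Expand innermost to outermost. Recall ⊕ takes the minimum of its arguments and ⊗ takes their sum. Working out the expression (((2 ⊗ 7) ⊗ (10 ⊕ -1)) ⊕ ((2 ⊕ 6) ⊗ (6 ⊕ -1))) gives 1.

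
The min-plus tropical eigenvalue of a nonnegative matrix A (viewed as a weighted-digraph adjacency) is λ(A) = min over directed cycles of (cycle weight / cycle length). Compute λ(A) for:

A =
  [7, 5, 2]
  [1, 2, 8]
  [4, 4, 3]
λ(A) = 2

Enumerate directed cycles and compute their means (weight / length). Sample:
  cycle 0 → 0: weight = 7, length = 1, mean = 7/1 ≈ 7.000
  cycle 1 → 1: weight = 2, length = 1, mean = 2/1 ≈ 2.000
  cycle 2 → 2: weight = 3, length = 1, mean = 3/1 ≈ 3.000
  cycle 0 → 1 → 0: weight = 6, length = 2, mean = 6/2 ≈ 3.000
  cycle 0 → 2 → 0: weight = 6, length = 2, mean = 6/2 ≈ 3.000
  cycle 1 → 0 → 1: weight = 6, length = 2, mean = 6/2 ≈ 3.000
Minimum mean = 2.000, attained e.g. along the cycle 1 → 1 with weight 2 and length 1. So λ(A) = 2/1 = 2.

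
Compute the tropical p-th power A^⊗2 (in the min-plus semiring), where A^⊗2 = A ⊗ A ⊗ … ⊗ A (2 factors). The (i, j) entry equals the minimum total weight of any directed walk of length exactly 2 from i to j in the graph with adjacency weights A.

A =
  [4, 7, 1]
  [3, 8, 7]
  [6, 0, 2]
A^⊗2 =
  [7, 1, 3]
  [7, 7, 4]
  [3, 2, 4]

Each entry (A^⊗2)_ij equals the minimum over all length-2 walks i = v_0 → v_1 → … → v_2 = j of Σ_t A[v_t][v_{t+1}]. For example, for (i, j) = (0, 2) we minimise over 3 possible intermediate vertex sequences; the minimum is 3, attained along the walk 0 → 2 → 2.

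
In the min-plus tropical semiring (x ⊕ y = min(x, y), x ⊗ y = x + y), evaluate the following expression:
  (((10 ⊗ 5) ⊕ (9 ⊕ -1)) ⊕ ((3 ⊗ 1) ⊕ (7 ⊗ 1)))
(((10 ⊗ 5) ⊕ (9 ⊕ -1)) ⊕ ((3 ⊗ 1) ⊕ (7 ⊗ 1))) = -1

Expand innermost to outermost. Recall ⊕ takes the minimum of its arguments and ⊗ takes their sum. Working out the expression (((10 ⊗ 5) ⊕ (9 ⊕ -1)) ⊕ ((3 ⊗ 1) ⊕ (7 ⊗ 1))) gives -1.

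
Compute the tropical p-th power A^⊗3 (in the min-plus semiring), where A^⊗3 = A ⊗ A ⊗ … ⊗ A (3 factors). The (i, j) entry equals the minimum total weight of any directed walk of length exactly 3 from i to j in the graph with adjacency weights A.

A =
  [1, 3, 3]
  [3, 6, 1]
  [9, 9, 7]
A^⊗3 =
  [3, 5, 5]
  [5, 7, 7]
  [11, 13, 13]

Each entry (A^⊗3)_ij equals the minimum over all length-3 walks i = v_0 → v_1 → … → v_3 = j of Σ_t A[v_t][v_{t+1}]. For example, for (i, j) = (0, 2) we minimise over 9 possible intermediate vertex sequences; the minimum is 5, attained along the walk 0 → 0 → 0 → 2.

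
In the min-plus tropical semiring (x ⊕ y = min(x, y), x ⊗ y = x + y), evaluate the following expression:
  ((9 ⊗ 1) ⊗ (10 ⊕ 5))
((9 ⊗ 1) ⊗ (10 ⊕ 5)) = 15

Expand innermost to outermost. Recall ⊕ takes the minimum of its arguments and ⊗ takes their sum. Working out the expression ((9 ⊗ 1) ⊗ (10 ⊕ 5)) gives 15.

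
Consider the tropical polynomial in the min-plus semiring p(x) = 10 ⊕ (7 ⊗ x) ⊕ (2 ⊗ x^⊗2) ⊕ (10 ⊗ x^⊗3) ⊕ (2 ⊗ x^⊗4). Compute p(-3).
p(-3) = -10

A tropical monomial a ⊗ x^⊗i evaluates to a + i · x. Evaluating each term at x = -3:
  Term 0 contributes 10 + 0 · -3 = 10
  Term 1 contributes 7 + 1 · -3 = 4
  Term 2 contributes 2 + 2 · -3 = -4
  Term 3 contributes 10 + 3 · -3 = 1
  Term 4 contributes 2 + 4 · -3 = -10
p(-3) = ⊕ of these = min[10, 4, -4, 1, -10] = -10.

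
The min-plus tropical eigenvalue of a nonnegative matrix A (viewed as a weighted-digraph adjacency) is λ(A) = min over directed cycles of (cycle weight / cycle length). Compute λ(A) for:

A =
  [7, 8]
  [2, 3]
λ(A) = 3

Enumerate directed cycles and compute their means (weight / length). Sample:
  cycle 0 → 0: weight = 7, length = 1, mean = 7/1 ≈ 7.000
  cycle 1 → 1: weight = 3, length = 1, mean = 3/1 ≈ 3.000
  cycle 0 → 1 → 0: weight = 10, length = 2, mean = 10/2 ≈ 5.000
  cycle 1 → 0 → 1: weight = 10, length = 2, mean = 10/2 ≈ 5.000
Minimum mean = 3.000, attained e.g. along the cycle 1 → 1 with weight 3 and length 1. So λ(A) = 3/1 = 3.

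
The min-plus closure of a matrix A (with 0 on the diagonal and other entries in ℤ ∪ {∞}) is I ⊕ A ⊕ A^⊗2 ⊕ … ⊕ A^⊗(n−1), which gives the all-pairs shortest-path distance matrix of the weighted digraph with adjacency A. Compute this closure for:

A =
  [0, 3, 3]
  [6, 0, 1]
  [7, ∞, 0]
Closure =
  [0, 3, 3]
  [6, 0, 1]
  [7, 10, 0]

This is the Floyd-Warshall all-pairs shortest-path computation. For each intermediate vertex k = 0, 1, …, 2, update dist[i][j] ← min(dist[i][j], dist[i][k] + dist[k][j]). The final matrix gives, for each (i, j), the minimum total weight of any directed path from i to j (possibly empty when i = j).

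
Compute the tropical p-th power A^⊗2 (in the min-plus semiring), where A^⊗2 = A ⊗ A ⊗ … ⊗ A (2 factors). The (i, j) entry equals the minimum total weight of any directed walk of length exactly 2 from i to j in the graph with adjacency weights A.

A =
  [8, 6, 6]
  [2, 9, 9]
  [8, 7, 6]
A^⊗2 =
  [8, 13, 12]
  [10, 8, 8]
  [9, 13, 12]

Each entry (A^⊗2)_ij equals the minimum over all length-2 walks i = v_0 → v_1 → … → v_2 = j of Σ_t A[v_t][v_{t+1}]. For example, for (i, j) = (0, 2) we minimise over 3 possible intermediate vertex sequences; the minimum is 12, attained along the walk 0 → 2 → 2.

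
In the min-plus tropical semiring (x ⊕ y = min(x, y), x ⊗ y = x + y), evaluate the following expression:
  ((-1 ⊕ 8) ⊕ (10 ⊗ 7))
((-1 ⊕ 8) ⊕ (10 ⊗ 7)) = -1

Expand innermost to outermost. Recall ⊕ takes the minimum of its arguments and ⊗ takes their sum. Working out the expression ((-1 ⊕ 8) ⊕ (10 ⊗ 7)) gives -1.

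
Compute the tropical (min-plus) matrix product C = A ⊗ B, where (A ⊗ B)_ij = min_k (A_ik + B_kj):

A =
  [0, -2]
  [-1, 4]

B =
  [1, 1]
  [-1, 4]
A ⊗ B =
  [-3, 1]
  [0, 0]

Apply the min-plus product entry-by-entry:
  C[0][0] = min over k of (A[0][0] + B[0][0] = 0 + 1 = 1, A[0][1] + B[1][0] = -2 + -1 = -3) = -3 (attained at k = 1)
  C[0][1] = min over k of (A[0][0] + B[0][1] = 0 + 1 = 1, A[0][1] + B[1][1] = -2 + 4 = 2) = 1 (attained at k = 0)
  C[1][0] = min over k of (A[1][0] + B[0][0] = -1 + 1 = 0, A[1][1] + B[1][0] = 4 + -1 = 3) = 0 (attained at k = 0)
  C[1][1] = min over k of (A[1][0] + B[0][1] = -1 + 1 = 0, A[1][1] + B[1][1] = 4 + 4 = 8) = 0 (attained at k = 0)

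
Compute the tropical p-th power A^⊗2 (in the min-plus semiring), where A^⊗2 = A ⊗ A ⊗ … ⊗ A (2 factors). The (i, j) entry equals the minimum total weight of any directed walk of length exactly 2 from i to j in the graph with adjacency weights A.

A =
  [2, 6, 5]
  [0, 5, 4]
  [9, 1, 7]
A^⊗2 =
  [4, 6, 7]
  [2, 5, 5]
  [1, 6, 5]

Each entry (A^⊗2)_ij equals the minimum over all length-2 walks i = v_0 → v_1 → … → v_2 = j of Σ_t A[v_t][v_{t+1}]. For example, for (i, j) = (0, 2) we minimise over 3 possible intermediate vertex sequences; the minimum is 7, attained along the walk 0 → 0 → 2.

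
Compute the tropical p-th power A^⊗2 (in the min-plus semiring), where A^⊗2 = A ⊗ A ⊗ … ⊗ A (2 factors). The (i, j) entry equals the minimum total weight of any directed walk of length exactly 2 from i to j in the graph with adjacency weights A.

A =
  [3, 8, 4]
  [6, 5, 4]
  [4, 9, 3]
A^⊗2 =
  [6, 11, 7]
  [8, 10, 7]
  [7, 12, 6]

Each entry (A^⊗2)_ij equals the minimum over all length-2 walks i = v_0 → v_1 → … → v_2 = j of Σ_t A[v_t][v_{t+1}]. For example, for (i, j) = (0, 2) we minimise over 3 possible intermediate vertex sequences; the minimum is 7, attained along the walk 0 → 0 → 2.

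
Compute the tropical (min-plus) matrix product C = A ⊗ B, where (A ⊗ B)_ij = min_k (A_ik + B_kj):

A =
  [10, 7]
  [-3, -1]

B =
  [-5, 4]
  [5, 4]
A ⊗ B =
  [5, 11]
  [-8, 1]

Apply the min-plus product entry-by-entry:
  C[0][0] = min over k of (A[0][0] + B[0][0] = 10 + -5 = 5, A[0][1] + B[1][0] = 7 + 5 = 12) = 5 (attained at k = 0)
  C[0][1] = min over k of (A[0][0] + B[0][1] = 10 + 4 = 14, A[0][1] + B[1][1] = 7 + 4 = 11) = 11 (attained at k = 1)
  C[1][0] = min over k of (A[1][0] + B[0][0] = -3 + -5 = -8, A[1][1] + B[1][0] = -1 + 5 = 4) = -8 (attained at k = 0)
  C[1][1] = min over k of (A[1][0] + B[0][1] = -3 + 4 = 1, A[1][1] + B[1][1] = -1 + 4 = 3) = 1 (attained at k = 0)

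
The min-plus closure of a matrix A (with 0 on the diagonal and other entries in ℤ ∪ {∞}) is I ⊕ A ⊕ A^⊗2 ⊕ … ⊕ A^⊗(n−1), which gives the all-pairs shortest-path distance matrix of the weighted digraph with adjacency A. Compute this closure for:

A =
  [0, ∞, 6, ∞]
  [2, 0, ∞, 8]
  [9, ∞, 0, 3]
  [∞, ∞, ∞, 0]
Closure =
  [0, ∞, 6, 9]
  [2, 0, 8, 8]
  [9, ∞, 0, 3]
  [∞, ∞, ∞, 0]

This is the Floyd-Warshall all-pairs shortest-path computation. For each intermediate vertex k = 0, 1, …, 3, update dist[i][j] ← min(dist[i][j], dist[i][k] + dist[k][j]). The final matrix gives, for each (i, j), the minimum total weight of any directed path from i to j (possibly empty when i = j).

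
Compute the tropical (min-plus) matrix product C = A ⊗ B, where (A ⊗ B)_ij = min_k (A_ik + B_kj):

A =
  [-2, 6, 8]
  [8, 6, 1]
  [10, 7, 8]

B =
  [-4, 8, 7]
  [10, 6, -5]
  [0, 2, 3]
A ⊗ B =
  [-6, 6, 1]
  [1, 3, 1]
  [6, 10, 2]

Apply the min-plus product entry-by-entry:
  C[0][0] = min over k of (A[0][0] + B[0][0] = -2 + -4 = -6, A[0][1] + B[1][0] = 6 + 10 = 16, A[0][2] + B[2][0] = 8 + 0 = 8) = -6 (attained at k = 0)
  C[0][1] = min over k of (A[0][0] + B[0][1] = -2 + 8 = 6, A[0][1] + B[1][1] = 6 + 6 = 12, A[0][2] + B[2][1] = 8 + 2 = 10) = 6 (attained at k = 0)
  C[0][2] = min over k of (A[0][0] + B[0][2] = -2 + 7 = 5, A[0][1] + B[1][2] = 6 + -5 = 1, A[0][2] + B[2][2] = 8 + 3 = 11) = 1 (attained at k = 1)
  C[1][0] = min over k of (A[1][0] + B[0][0] = 8 + -4 = 4, A[1][1] + B[1][0] = 6 + 10 = 16, A[1][2] + B[2][0] = 1 + 0 = 1) = 1 (attained at k = 2)
  C[1][1] = min over k of (A[1][0] + B[0][1] = 8 + 8 = 16, A[1][1] + B[1][1] = 6 + 6 = 12, A[1][2] + B[2][1] = 1 + 2 = 3) = 3 (attained at k = 2)
  C[1][2] = min over k of (A[1][0] + B[0][2] = 8 + 7 = 15, A[1][1] + B[1][2] = 6 + -5 = 1, A[1][2] + B[2][2] = 1 + 3 = 4) = 1 (attained at k = 1)
  C[2][0] = min over k of (A[2][0] + B[0][0] = 10 + -4 = 6, A[2][1] + B[1][0] = 7 + 10 = 17, A[2][2] + B[2][0] = 8 + 0 = 8) = 6 (attained at k = 0)
  C[2][1] = min over k of (A[2][0] + B[0][1] = 10 + 8 = 18, A[2][1] + B[1][1] = 7 + 6 = 13, A[2][2] + B[2][1] = 8 + 2 = 10) = 10 (attained at k = 2)
  C[2][2] = min over k of (A[2][0] + B[0][2] = 10 + 7 = 17, A[2][1] + B[1][2] = 7 + -5 = 2, A[2][2] + B[2][2] = 8 + 3 = 11) = 2 (attained at k = 1)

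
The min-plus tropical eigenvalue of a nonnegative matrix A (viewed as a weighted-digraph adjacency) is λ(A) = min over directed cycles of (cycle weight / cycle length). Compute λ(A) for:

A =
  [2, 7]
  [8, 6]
λ(A) = 2

Enumerate directed cycles and compute their means (weight / length). Sample:
  cycle 0 → 0: weight = 2, length = 1, mean = 2/1 ≈ 2.000
  cycle 1 → 1: weight = 6, length = 1, mean = 6/1 ≈ 6.000
  cycle 0 → 1 → 0: weight = 15, length = 2, mean = 15/2 ≈ 7.500
  cycle 1 → 0 → 1: weight = 15, length = 2, mean = 15/2 ≈ 7.500
Minimum mean = 2.000, attained e.g. along the cycle 0 → 0 with weight 2 and length 1. So λ(A) = 2/1 = 2.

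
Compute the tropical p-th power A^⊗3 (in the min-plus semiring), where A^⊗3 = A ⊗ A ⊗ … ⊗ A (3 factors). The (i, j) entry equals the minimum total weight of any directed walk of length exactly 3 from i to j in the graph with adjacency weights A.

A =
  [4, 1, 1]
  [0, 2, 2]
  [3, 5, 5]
A^⊗3 =
  [3, 2, 2]
  [1, 3, 3]
  [4, 6, 6]

Each entry (A^⊗3)_ij equals the minimum over all length-3 walks i = v_0 → v_1 → … → v_3 = j of Σ_t A[v_t][v_{t+1}]. For example, for (i, j) = (0, 2) we minimise over 9 possible intermediate vertex sequences; the minimum is 2, attained along the walk 0 → 1 → 0 → 2.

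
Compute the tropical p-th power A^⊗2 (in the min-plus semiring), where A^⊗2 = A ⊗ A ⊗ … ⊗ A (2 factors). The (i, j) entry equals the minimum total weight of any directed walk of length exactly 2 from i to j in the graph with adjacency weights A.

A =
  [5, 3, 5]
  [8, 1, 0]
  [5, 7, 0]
A^⊗2 =
  [10, 4, 3]
  [5, 2, 0]
  [5, 7, 0]

Each entry (A^⊗2)_ij equals the minimum over all length-2 walks i = v_0 → v_1 → … → v_2 = j of Σ_t A[v_t][v_{t+1}]. For example, for (i, j) = (0, 2) we minimise over 3 possible intermediate vertex sequences; the minimum is 3, attained along the walk 0 → 1 → 2.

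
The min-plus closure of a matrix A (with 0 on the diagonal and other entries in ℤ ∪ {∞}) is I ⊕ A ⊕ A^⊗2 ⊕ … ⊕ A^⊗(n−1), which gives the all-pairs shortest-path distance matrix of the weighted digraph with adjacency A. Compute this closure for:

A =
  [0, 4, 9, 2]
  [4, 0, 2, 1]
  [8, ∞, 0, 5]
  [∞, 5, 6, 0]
Closure =
  [0, 4, 6, 2]
  [4, 0, 2, 1]
  [8, 10, 0, 5]
  [9, 5, 6, 0]

This is the Floyd-Warshall all-pairs shortest-path computation. For each intermediate vertex k = 0, 1, …, 3, update dist[i][j] ← min(dist[i][j], dist[i][k] + dist[k][j]). The final matrix gives, for each (i, j), the minimum total weight of any directed path from i to j (possibly empty when i = j).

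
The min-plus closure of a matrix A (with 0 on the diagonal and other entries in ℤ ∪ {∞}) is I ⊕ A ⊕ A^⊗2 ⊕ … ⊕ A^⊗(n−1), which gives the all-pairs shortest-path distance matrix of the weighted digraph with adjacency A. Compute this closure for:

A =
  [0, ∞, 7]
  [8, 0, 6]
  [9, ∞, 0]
Closure =
  [0, ∞, 7]
  [8, 0, 6]
  [9, ∞, 0]

This is the Floyd-Warshall all-pairs shortest-path computation. For each intermediate vertex k = 0, 1, …, 2, update dist[i][j] ← min(dist[i][j], dist[i][k] + dist[k][j]). The final matrix gives, for each (i, j), the minimum total weight of any directed path from i to j (possibly empty when i = j).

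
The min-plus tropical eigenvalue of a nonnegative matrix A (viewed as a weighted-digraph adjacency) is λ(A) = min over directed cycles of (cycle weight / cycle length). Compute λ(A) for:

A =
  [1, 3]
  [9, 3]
λ(A) = 1

Enumerate directed cycles and compute their means (weight / length). Sample:
  cycle 0 → 0: weight = 1, length = 1, mean = 1/1 ≈ 1.000
  cycle 1 → 1: weight = 3, length = 1, mean = 3/1 ≈ 3.000
  cycle 0 → 1 → 0: weight = 12, length = 2, mean = 12/2 ≈ 6.000
  cycle 1 → 0 → 1: weight = 12, length = 2, mean = 12/2 ≈ 6.000
Minimum mean = 1.000, attained e.g. along the cycle 0 → 0 with weight 1 and length 1. So λ(A) = 1/1 = 1.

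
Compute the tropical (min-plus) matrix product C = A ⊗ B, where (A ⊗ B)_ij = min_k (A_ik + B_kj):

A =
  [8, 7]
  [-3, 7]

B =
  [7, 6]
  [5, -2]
A ⊗ B =
  [12, 5]
  [4, 3]

Apply the min-plus product entry-by-entry:
  C[0][0] = min over k of (A[0][0] + B[0][0] = 8 + 7 = 15, A[0][1] + B[1][0] = 7 + 5 = 12) = 12 (attained at k = 1)
  C[0][1] = min over k of (A[0][0] + B[0][1] = 8 + 6 = 14, A[0][1] + B[1][1] = 7 + -2 = 5) = 5 (attained at k = 1)
  C[1][0] = min over k of (A[1][0] + B[0][0] = -3 + 7 = 4, A[1][1] + B[1][0] = 7 + 5 = 12) = 4 (attained at k = 0)
  C[1][1] = min over k of (A[1][0] + B[0][1] = -3 + 6 = 3, A[1][1] + B[1][1] = 7 + -2 = 5) = 3 (attained at k = 0)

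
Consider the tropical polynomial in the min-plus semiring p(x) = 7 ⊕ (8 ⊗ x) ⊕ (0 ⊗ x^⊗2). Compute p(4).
p(4) = 7

A tropical monomial a ⊗ x^⊗i evaluates to a + i · x. Evaluating each term at x = 4:
  Term 0 contributes 7 + 0 · 4 = 7
  Term 1 contributes 8 + 1 · 4 = 12
  Term 2 contributes 0 + 2 · 4 = 8
p(4) = ⊕ of these = min[7, 12, 8] = 7.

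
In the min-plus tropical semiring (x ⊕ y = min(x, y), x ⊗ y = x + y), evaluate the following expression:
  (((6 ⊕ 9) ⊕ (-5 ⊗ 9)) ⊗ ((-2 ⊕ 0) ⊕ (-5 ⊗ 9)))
(((6 ⊕ 9) ⊕ (-5 ⊗ 9)) ⊗ ((-2 ⊕ 0) ⊕ (-5 ⊗ 9))) = 2

Expand innermost to outermost. Recall ⊕ takes the minimum of its arguments and ⊗ takes their sum. Working out the expression (((6 ⊕ 9) ⊕ (-5 ⊗ 9)) ⊗ ((-2 ⊕ 0) ⊕ (-5 ⊗ 9))) gives 2.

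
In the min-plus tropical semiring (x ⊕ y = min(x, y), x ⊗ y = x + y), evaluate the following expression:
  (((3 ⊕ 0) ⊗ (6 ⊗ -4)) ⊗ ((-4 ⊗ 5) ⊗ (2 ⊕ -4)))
(((3 ⊕ 0) ⊗ (6 ⊗ -4)) ⊗ ((-4 ⊗ 5) ⊗ (2 ⊕ -4))) = -1

Expand innermost to outermost. Recall ⊕ takes the minimum of its arguments and ⊗ takes their sum. Working out the expression (((3 ⊕ 0) ⊗ (6 ⊗ -4)) ⊗ ((-4 ⊗ 5) ⊗ (2 ⊕ -4))) gives -1.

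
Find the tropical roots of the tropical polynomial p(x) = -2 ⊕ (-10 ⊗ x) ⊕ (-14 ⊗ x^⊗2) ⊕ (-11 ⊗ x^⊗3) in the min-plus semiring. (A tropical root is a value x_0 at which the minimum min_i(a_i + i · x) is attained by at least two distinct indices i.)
Roots: {-3, 4, 8}

Each tropical root is a break point of the lower envelope of the lines y = a_i + i · x (there are 4 lines, with slopes 0, 1, ..., 3). Only the lines that attain the minimum somewhere contribute to roots; other lines are dominated. Here the surviving (envelope) indices are i = 3, i = 2, i = 1, i = 0.
Intersections between consecutive envelope lines give the roots: for adjacent envelope indices i < j the intersection is x = (a_i − a_j) / (j − i). Reading off the sorted break points: {-3, 4, 8}.
Verification: at each break x_0, at least two indices attain the minimum of min_i(a_i + i · x_0).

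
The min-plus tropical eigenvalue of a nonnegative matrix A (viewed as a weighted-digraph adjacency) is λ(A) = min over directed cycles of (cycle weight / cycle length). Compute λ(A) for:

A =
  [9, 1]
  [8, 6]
λ(A) = 9/2

Enumerate directed cycles and compute their means (weight / length). Sample:
  cycle 0 → 0: weight = 9, length = 1, mean = 9/1 ≈ 9.000
  cycle 1 → 1: weight = 6, length = 1, mean = 6/1 ≈ 6.000
  cycle 0 → 1 → 0: weight = 9, length = 2, mean = 9/2 ≈ 4.500
  cycle 1 → 0 → 1: weight = 9, length = 2, mean = 9/2 ≈ 4.500
Minimum mean = 4.500, attained e.g. along the cycle 0 → 1 → 0 with weight 9 and length 2. So λ(A) = 9/2 = 9/2.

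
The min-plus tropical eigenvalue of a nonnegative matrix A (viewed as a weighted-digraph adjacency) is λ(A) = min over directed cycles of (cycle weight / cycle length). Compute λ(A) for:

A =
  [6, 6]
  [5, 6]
λ(A) = 11/2

Enumerate directed cycles and compute their means (weight / length). Sample:
  cycle 0 → 0: weight = 6, length = 1, mean = 6/1 ≈ 6.000
  cycle 1 → 1: weight = 6, length = 1, mean = 6/1 ≈ 6.000
  cycle 0 → 1 → 0: weight = 11, length = 2, mean = 11/2 ≈ 5.500
  cycle 1 → 0 → 1: weight = 11, length = 2, mean = 11/2 ≈ 5.500
Minimum mean = 5.500, attained e.g. along the cycle 0 → 1 → 0 with weight 11 and length 2. So λ(A) = 11/2 = 11/2.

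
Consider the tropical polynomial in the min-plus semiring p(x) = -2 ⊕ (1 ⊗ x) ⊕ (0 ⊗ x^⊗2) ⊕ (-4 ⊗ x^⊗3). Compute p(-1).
p(-1) = -7

A tropical monomial a ⊗ x^⊗i evaluates to a + i · x. Evaluating each term at x = -1:
  Term 0 contributes -2 + 0 · -1 = -2
  Term 1 contributes 1 + 1 · -1 = 0
  Term 2 contributes 0 + 2 · -1 = -2
  Term 3 contributes -4 + 3 · -1 = -7
p(-1) = ⊕ of these = min[-2, 0, -2, -7] = -7.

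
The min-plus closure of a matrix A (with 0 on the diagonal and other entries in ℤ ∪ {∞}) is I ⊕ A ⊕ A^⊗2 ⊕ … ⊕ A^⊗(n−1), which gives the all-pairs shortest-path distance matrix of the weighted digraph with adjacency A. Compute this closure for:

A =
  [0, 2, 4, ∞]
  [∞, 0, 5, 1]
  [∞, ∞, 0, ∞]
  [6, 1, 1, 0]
Closure =
  [0, 2, 4, 3]
  [7, 0, 2, 1]
  [∞, ∞, 0, ∞]
  [6, 1, 1, 0]

This is the Floyd-Warshall all-pairs shortest-path computation. For each intermediate vertex k = 0, 1, …, 3, update dist[i][j] ← min(dist[i][j], dist[i][k] + dist[k][j]). The final matrix gives, for each (i, j), the minimum total weight of any directed path from i to j (possibly empty when i = j).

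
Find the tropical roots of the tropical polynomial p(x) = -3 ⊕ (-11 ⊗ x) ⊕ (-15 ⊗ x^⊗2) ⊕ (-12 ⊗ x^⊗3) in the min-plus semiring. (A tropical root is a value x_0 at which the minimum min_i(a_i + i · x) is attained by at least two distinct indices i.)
Roots: {-3, 4, 8}

Each tropical root is a break point of the lower envelope of the lines y = a_i + i · x (there are 4 lines, with slopes 0, 1, ..., 3). Only the lines that attain the minimum somewhere contribute to roots; other lines are dominated. Here the surviving (envelope) indices are i = 3, i = 2, i = 1, i = 0.
Intersections between consecutive envelope lines give the roots: for adjacent envelope indices i < j the intersection is x = (a_i − a_j) / (j − i). Reading off the sorted break points: {-3, 4, 8}.
Verification: at each break x_0, at least two indices attain the minimum of min_i(a_i + i · x_0).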